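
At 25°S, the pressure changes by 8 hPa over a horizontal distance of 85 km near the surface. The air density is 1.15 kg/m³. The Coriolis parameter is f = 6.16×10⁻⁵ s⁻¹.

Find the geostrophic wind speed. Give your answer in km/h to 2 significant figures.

480 km/h

Pressure gradient: |∂P/∂n| = 800 Pa / 85000 m = 9.41×10⁻³ Pa/m
Geostrophic balance (pressure-gradient force = Coriolis force):
V_g = (1/(fρ)) |∂P/∂n| = 9.41×10⁻³ / (6.16×10⁻⁵ × 1.15) = 133 m/s
Converting: 133 m/s × 3.6 = 480 km/h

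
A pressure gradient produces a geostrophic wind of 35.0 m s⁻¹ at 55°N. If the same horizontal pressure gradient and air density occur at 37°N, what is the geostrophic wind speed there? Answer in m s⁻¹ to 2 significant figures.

With the same pressure gradient and density, V_g ∝ 1/f ∝ 1/sin φ.
V₂ = V₁ · sin φ₁ / sin φ₂ = 35.0 × sin 55° / sin 37°
V₂ = 35.0 × 0.8192/0.6018 = 48 m s⁻¹

48 m s⁻¹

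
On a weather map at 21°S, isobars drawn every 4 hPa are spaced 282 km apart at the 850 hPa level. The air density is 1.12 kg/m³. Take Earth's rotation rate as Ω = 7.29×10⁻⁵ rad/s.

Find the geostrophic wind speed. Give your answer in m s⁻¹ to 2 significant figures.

24 m s⁻¹

Coriolis parameter at 21°S:
f = 2Ω sin φ = 2 × 7.29×10⁻⁵ × sin 21° = 5.23×10⁻⁵ s⁻¹
Pressure gradient: |∂P/∂n| = 400 Pa / 282000 m = 1.42×10⁻³ Pa/m
Geostrophic balance (pressure-gradient force = Coriolis force):
V_g = (1/(fρ)) |∂P/∂n| = 1.42×10⁻³ / (5.23×10⁻⁵ × 1.12) = 24.2 m/s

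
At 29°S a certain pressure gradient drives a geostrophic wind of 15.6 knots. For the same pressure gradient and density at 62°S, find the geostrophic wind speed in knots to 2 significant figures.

8.6 knots

With the same pressure gradient and density, V_g ∝ 1/f ∝ 1/sin φ.
V₂ = V₁ · sin φ₁ / sin φ₂ = 15.6 × sin 29° / sin 62°
V₂ = 15.6 × 0.4848/0.8829 = 8.6 knots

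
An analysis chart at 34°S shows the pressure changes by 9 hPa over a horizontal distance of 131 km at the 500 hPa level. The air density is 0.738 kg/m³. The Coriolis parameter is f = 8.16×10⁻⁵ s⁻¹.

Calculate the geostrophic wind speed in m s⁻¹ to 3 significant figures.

Pressure gradient: |∂P/∂n| = 900 Pa / 131000 m = 6.87×10⁻³ Pa/m
Geostrophic balance (pressure-gradient force = Coriolis force):
V_g = (1/(fρ)) |∂P/∂n| = 6.87×10⁻³ / (8.16×10⁻⁵ × 0.738) = 114 m/s

114 m s⁻¹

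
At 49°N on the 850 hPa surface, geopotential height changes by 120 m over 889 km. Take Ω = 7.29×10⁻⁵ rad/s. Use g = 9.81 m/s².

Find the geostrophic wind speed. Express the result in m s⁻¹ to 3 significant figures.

12.0 m s⁻¹

Coriolis parameter at 49°N:
f = 2Ω sin φ = 2 × 7.29×10⁻⁵ × sin 49° = 1.10×10⁻⁴ s⁻¹
Height gradient: |∂Z/∂n| = 120 m / 889000 m = 1.35×10⁻⁴
On a pressure surface, geostrophic balance gives V_g = (g/f)|∂Z/∂n|:
V_g = 9.81 × 1.35×10⁻⁴ / 1.10×10⁻⁴ = 12.0 m/s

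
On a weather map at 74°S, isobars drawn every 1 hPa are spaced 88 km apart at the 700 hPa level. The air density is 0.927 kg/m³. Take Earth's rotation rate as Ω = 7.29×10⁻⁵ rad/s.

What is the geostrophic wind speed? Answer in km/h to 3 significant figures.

Coriolis parameter at 74°S:
f = 2Ω sin φ = 2 × 7.29×10⁻⁵ × sin 74° = 1.40×10⁻⁴ s⁻¹
Pressure gradient: |∂P/∂n| = 100 Pa / 88000 m = 1.14×10⁻³ Pa/m
Geostrophic balance (pressure-gradient force = Coriolis force):
V_g = (1/(fρ)) |∂P/∂n| = 1.14×10⁻³ / (1.40×10⁻⁴ × 0.927) = 8.75 m/s
Converting: 8.75 m/s × 3.6 = 31.5 km/h

31.5 km/h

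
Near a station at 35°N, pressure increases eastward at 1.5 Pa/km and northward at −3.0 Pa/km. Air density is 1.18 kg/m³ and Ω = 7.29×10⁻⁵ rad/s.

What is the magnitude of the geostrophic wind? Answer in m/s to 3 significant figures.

34.0 m/s

Coriolis parameter at 35°N:
f = 2Ω sin φ = 2 × 7.29×10⁻⁵ × sin 35° = 8.36×10⁻⁵ s⁻¹
Component geostrophic relations (x east, y north):
u_g = −(1/(fρ)) ∂P/∂y,  v_g = (1/(fρ)) ∂P/∂x
u_g = −(−3.0×10⁻³)/(8.36×10⁻⁵ × 1.18) = 30.4 m/s;  v_g = (1.5×10⁻³)/(8.36×10⁻⁵ × 1.18) = 15.2 m/s
|V_g| = √(u_g² + v_g²) = 34.0 m/s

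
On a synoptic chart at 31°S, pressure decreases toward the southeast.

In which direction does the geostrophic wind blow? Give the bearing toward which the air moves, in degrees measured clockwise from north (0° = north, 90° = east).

045°

The pressure-gradient force points toward the southeast (bearing 135°).
Geostrophic balance: in the Southern Hemisphere the Coriolis force deflects motion to the left, so the geostrophic wind blows 90° to the left of the pressure-gradient force (low pressure on the right).
Rotating 135° by 90° counterclockwise gives 045° — the wind blows toward the northeast.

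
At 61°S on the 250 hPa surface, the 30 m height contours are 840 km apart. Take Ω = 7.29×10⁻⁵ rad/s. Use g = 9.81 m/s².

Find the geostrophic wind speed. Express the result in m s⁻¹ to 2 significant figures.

2.7 m s⁻¹

Coriolis parameter at 61°S:
f = 2Ω sin φ = 2 × 7.29×10⁻⁵ × sin 61° = 1.28×10⁻⁴ s⁻¹
Height gradient: |∂Z/∂n| = 30 m / 840000 m = 3.57×10⁻⁵
On a pressure surface, geostrophic balance gives V_g = (g/f)|∂Z/∂n|:
V_g = 9.81 × 3.57×10⁻⁵ / 1.28×10⁻⁴ = 2.75 m/s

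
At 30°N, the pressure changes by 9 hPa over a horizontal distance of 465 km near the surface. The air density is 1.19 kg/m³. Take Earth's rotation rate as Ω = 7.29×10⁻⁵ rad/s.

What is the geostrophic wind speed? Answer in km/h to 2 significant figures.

80 km/h

Coriolis parameter at 30°N:
f = 2Ω sin φ = 2 × 7.29×10⁻⁵ × sin 30° = 7.29×10⁻⁵ s⁻¹
Pressure gradient: |∂P/∂n| = 900 Pa / 465000 m = 1.94×10⁻³ Pa/m
Geostrophic balance (pressure-gradient force = Coriolis force):
V_g = (1/(fρ)) |∂P/∂n| = 1.94×10⁻³ / (7.29×10⁻⁵ × 1.19) = 22.3 m/s
Converting: 22.3 m/s × 3.6 = 80 km/h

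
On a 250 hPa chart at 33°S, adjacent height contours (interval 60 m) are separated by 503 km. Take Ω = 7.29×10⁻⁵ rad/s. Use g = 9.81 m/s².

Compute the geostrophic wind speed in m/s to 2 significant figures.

15 m/s

Coriolis parameter at 33°S:
f = 2Ω sin φ = 2 × 7.29×10⁻⁵ × sin 33° = 7.94×10⁻⁵ s⁻¹
Height gradient: |∂Z/∂n| = 60 m / 503000 m = 1.19×10⁻⁴
On a pressure surface, geostrophic balance gives V_g = (g/f)|∂Z/∂n|:
V_g = 9.81 × 1.19×10⁻⁴ / 7.94×10⁻⁵ = 14.7 m/s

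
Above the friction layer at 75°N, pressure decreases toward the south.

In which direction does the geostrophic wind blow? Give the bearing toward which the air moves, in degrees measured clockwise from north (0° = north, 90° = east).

The pressure-gradient force points toward the south (bearing 180°).
Geostrophic balance: in the Northern Hemisphere the Coriolis force deflects motion to the right, so the geostrophic wind blows 90° to the right of the pressure-gradient force (low pressure on the left).
Rotating 180° by 90° clockwise gives 270° — the wind blows toward the west.

270°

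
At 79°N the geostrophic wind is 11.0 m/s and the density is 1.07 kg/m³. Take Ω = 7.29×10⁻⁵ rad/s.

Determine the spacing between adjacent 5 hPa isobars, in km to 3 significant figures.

297 km

Coriolis parameter at 79°N:
f = 2Ω sin φ = 2 × 7.29×10⁻⁵ × sin 79° = 1.43×10⁻⁴ s⁻¹
Geostrophic balance rearranged: |∂P/∂n| = f ρ V_g
|∂P/∂n| = 1.43×10⁻⁴ × 1.07 × 11.0 = 1.68×10⁻³ Pa/m
Isobar spacing: Δn = ΔP/|∂P/∂n| = 500 Pa / 1.68×10⁻³ Pa/m = 296817 m ≈ 297 km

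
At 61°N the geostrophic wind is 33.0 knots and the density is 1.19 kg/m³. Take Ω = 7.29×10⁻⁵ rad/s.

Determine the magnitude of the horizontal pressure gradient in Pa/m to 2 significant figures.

2.6×10⁻³ Pa/m

Coriolis parameter at 61°N:
f = 2Ω sin φ = 2 × 7.29×10⁻⁵ × sin 61° = 1.28×10⁻⁴ s⁻¹
Wind speed in SI: 33.0 knots = 17.0 m/s
Geostrophic balance rearranged: |∂P/∂n| = f ρ V_g
|∂P/∂n| = 1.28×10⁻⁴ × 1.19 × 17.0 = 2.58×10⁻³ Pa/m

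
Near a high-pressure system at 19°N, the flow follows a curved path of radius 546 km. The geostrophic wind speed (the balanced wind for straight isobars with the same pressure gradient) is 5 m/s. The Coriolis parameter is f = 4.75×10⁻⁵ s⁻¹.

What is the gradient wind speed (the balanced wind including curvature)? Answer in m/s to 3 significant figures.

Around a high, pressure-gradient force acts outward with centrifugal, so Coriolis balances both:
fV = (1/ρ)|∂P/∂n| + V²/R  →  V² − fR·V + fR·V_g = 0
With fR = 4.75×10⁻⁵ × 546×10³ m = 25.9 m/s:
V = [fR − √((fR)² − 4 fR V_g)]/2 = [25.9 − √(25.9² − 4×25.9×5)]/2 = 6.76 m/s
Supergeostrophic (V > V_g = 5 m/s), as expected around a high.

6.76 m/s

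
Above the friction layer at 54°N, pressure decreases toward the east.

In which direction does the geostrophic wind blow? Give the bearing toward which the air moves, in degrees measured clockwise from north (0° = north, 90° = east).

180°

The pressure-gradient force points toward the east (bearing 090°).
Geostrophic balance: in the Northern Hemisphere the Coriolis force deflects motion to the right, so the geostrophic wind blows 90° to the right of the pressure-gradient force (low pressure on the left).
Rotating 090° by 90° clockwise gives 180° — the wind blows toward the south.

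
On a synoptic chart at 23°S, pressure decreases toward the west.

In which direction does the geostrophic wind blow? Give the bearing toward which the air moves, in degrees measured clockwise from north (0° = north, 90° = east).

180°

The pressure-gradient force points toward the west (bearing 270°).
Geostrophic balance: in the Southern Hemisphere the Coriolis force deflects motion to the left, so the geostrophic wind blows 90° to the left of the pressure-gradient force (low pressure on the right).
Rotating 270° by 90° counterclockwise gives 180° — the wind blows toward the south.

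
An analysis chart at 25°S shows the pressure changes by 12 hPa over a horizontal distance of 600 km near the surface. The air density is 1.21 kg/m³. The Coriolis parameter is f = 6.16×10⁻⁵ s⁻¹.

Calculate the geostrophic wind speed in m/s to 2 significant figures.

27 m/s

Pressure gradient: |∂P/∂n| = 1200 Pa / 600000 m = 2.00×10⁻³ Pa/m
Geostrophic balance (pressure-gradient force = Coriolis force):
V_g = (1/(fρ)) |∂P/∂n| = 2.00×10⁻³ / (6.16×10⁻⁵ × 1.21) = 26.8 m/s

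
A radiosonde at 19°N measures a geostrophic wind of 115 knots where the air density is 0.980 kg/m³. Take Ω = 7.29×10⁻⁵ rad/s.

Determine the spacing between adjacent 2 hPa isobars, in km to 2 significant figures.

Coriolis parameter at 19°N:
f = 2Ω sin φ = 2 × 7.29×10⁻⁵ × sin 19° = 4.75×10⁻⁵ s⁻¹
Wind speed in SI: 115 knots = 59.2 m/s
Geostrophic balance rearranged: |∂P/∂n| = f ρ V_g
|∂P/∂n| = 4.75×10⁻⁵ × 0.980 × 59.2 = 2.75×10⁻³ Pa/m
Isobar spacing: Δn = ΔP/|∂P/∂n| = 200 Pa / 2.75×10⁻³ Pa/m = 72672 m ≈ 73 km

73 km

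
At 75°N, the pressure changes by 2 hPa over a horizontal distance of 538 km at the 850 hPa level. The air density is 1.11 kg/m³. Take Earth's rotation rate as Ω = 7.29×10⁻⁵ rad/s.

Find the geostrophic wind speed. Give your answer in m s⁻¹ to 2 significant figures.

2.4 m s⁻¹

Coriolis parameter at 75°N:
f = 2Ω sin φ = 2 × 7.29×10⁻⁵ × sin 75° = 1.41×10⁻⁴ s⁻¹
Pressure gradient: |∂P/∂n| = 200 Pa / 538000 m = 3.72×10⁻⁴ Pa/m
Geostrophic balance (pressure-gradient force = Coriolis force):
V_g = (1/(fρ)) |∂P/∂n| = 3.72×10⁻⁴ / (1.41×10⁻⁴ × 1.11) = 2.38 m/s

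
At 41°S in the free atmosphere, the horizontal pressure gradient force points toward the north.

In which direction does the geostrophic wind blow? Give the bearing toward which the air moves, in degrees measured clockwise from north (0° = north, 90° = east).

270°

The pressure-gradient force points toward the north (bearing 000°).
Geostrophic balance: in the Southern Hemisphere the Coriolis force deflects motion to the left, so the geostrophic wind blows 90° to the left of the pressure-gradient force (low pressure on the right).
Rotating 000° by 90° counterclockwise gives 270° — the wind blows toward the west.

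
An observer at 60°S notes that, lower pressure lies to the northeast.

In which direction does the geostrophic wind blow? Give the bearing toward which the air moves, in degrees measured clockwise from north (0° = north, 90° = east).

The pressure-gradient force points toward the northeast (bearing 045°).
Geostrophic balance: in the Southern Hemisphere the Coriolis force deflects motion to the left, so the geostrophic wind blows 90° to the left of the pressure-gradient force (low pressure on the right).
Rotating 045° by 90° counterclockwise gives 315° — the wind blows toward the northwest.

315°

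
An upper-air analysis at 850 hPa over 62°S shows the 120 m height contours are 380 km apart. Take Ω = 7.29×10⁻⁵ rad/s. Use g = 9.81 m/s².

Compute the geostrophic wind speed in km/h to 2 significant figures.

87 km/h

Coriolis parameter at 62°S:
f = 2Ω sin φ = 2 × 7.29×10⁻⁵ × sin 62° = 1.29×10⁻⁴ s⁻¹
Height gradient: |∂Z/∂n| = 120 m / 380000 m = 3.16×10⁻⁴
On a pressure surface, geostrophic balance gives V_g = (g/f)|∂Z/∂n|:
V_g = 9.81 × 3.16×10⁻⁴ / 1.29×10⁻⁴ = 24.1 m/s
Converting: 24.1 m/s × 3.6 = 87 km/h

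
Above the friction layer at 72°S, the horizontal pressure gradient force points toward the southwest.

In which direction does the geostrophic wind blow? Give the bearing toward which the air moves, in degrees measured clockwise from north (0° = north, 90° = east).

The pressure-gradient force points toward the southwest (bearing 225°).
Geostrophic balance: in the Southern Hemisphere the Coriolis force deflects motion to the left, so the geostrophic wind blows 90° to the left of the pressure-gradient force (low pressure on the right).
Rotating 225° by 90° counterclockwise gives 135° — the wind blows toward the southeast.

135°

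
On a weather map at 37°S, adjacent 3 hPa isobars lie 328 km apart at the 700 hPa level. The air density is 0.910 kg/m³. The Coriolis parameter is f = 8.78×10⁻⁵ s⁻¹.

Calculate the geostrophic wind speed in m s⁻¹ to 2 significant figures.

Pressure gradient: |∂P/∂n| = 300 Pa / 328000 m = 9.15×10⁻⁴ Pa/m
Geostrophic balance (pressure-gradient force = Coriolis force):
V_g = (1/(fρ)) |∂P/∂n| = 9.15×10⁻⁴ / (8.78×10⁻⁵ × 0.910) = 11.4 m/s

11 m s⁻¹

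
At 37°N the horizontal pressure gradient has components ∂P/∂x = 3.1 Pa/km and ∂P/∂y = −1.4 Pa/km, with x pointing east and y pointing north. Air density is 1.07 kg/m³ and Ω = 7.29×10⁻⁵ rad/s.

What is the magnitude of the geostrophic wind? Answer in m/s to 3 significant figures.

36.2 m/s

Coriolis parameter at 37°N:
f = 2Ω sin φ = 2 × 7.29×10⁻⁵ × sin 37° = 8.77×10⁻⁵ s⁻¹
Component geostrophic relations (x east, y north):
u_g = −(1/(fρ)) ∂P/∂y,  v_g = (1/(fρ)) ∂P/∂x
u_g = −(−1.4×10⁻³)/(8.77×10⁻⁵ × 1.07) = 14.9 m/s;  v_g = (3.1×10⁻³)/(8.77×10⁻⁵ × 1.07) = 33.0 m/s
|V_g| = √(u_g² + v_g²) = 36.2 m/s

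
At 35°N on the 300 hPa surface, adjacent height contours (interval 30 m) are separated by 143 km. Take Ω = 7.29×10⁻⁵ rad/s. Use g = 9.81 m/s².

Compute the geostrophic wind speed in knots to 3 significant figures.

47.8 knots

Coriolis parameter at 35°N:
f = 2Ω sin φ = 2 × 7.29×10⁻⁵ × sin 35° = 8.36×10⁻⁵ s⁻¹
Height gradient: |∂Z/∂n| = 30 m / 143000 m = 2.10×10⁻⁴
On a pressure surface, geostrophic balance gives V_g = (g/f)|∂Z/∂n|:
V_g = 9.81 × 2.10×10⁻⁴ / 8.36×10⁻⁵ = 24.6 m/s
Converting: 24.6 m/s × 1.944 = 47.8 knots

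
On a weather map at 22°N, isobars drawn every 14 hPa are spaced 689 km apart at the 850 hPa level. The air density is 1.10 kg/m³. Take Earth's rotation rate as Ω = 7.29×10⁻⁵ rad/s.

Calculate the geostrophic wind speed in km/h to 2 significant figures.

120 km/h

Coriolis parameter at 22°N:
f = 2Ω sin φ = 2 × 7.29×10⁻⁵ × sin 22° = 5.46×10⁻⁵ s⁻¹
Pressure gradient: |∂P/∂n| = 1400 Pa / 689000 m = 2.03×10⁻³ Pa/m
Geostrophic balance (pressure-gradient force = Coriolis force):
V_g = (1/(fρ)) |∂P/∂n| = 2.03×10⁻³ / (5.46×10⁻⁵ × 1.10) = 33.8 m/s
Converting: 33.8 m/s × 3.6 = 120 km/h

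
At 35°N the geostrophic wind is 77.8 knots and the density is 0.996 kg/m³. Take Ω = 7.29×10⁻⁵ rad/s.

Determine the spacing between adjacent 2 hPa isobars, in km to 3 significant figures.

60.0 km

Coriolis parameter at 35°N:
f = 2Ω sin φ = 2 × 7.29×10⁻⁵ × sin 35° = 8.36×10⁻⁵ s⁻¹
Wind speed in SI: 77.8 knots = 40.0 m/s
Geostrophic balance rearranged: |∂P/∂n| = f ρ V_g
|∂P/∂n| = 8.36×10⁻⁵ × 0.996 × 40.0 = 3.33×10⁻³ Pa/m
Isobar spacing: Δn = ΔP/|∂P/∂n| = 200 Pa / 3.33×10⁻³ Pa/m = 59993 m ≈ 60.0 km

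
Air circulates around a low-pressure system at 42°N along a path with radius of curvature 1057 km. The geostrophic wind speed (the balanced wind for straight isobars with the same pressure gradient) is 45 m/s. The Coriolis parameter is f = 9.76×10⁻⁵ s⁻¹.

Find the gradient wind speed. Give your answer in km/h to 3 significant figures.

122 km/h

Around a low, centrifugal force acts outward with Coriolis, so pressure-gradient force balances both:
(1/ρ)|∂P/∂n| = fV + V²/R  →  V² + fR·V − fR·V_g = 0
With fR = 9.76×10⁻⁵ × 1057×10³ m = 103 m/s:
V = [−fR + √((fR)² + 4 fR V_g)]/2 = [−103 + √(103² + 4×103×45)]/2 = 33.9 m/s
Subgeostrophic (V < V_g = 45 m/s), as expected around a low.
Converting: 33.9 m/s × 3.6 = 122 km/h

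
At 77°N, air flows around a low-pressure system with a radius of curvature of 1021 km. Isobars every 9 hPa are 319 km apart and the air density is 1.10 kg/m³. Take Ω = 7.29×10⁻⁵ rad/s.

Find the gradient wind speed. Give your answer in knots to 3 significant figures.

31.6 knots

Coriolis parameter at 77°N:
f = 2Ω sin φ = 2 × 7.29×10⁻⁵ × sin 77° = 1.42×10⁻⁴ s⁻¹
Pressure gradient: |∂P/∂n| = 900 Pa / 319000 m = 2.82×10⁻³ Pa/m
Geostrophic speed: V_g = |∂P/∂n|/(fρ) = 2.82×10⁻³/(1.42×10⁻⁴ × 1.10) = 18.1 m/s
Around a low, centrifugal force acts outward with Coriolis, so pressure-gradient force balances both:
(1/ρ)|∂P/∂n| = fV + V²/R  →  V² + fR·V − fR·V_g = 0
With fR = 1.42×10⁻⁴ × 1021×10³ m = 145 m/s:
V = [−fR + √((fR)² + 4 fR V_g)]/2 = [−145 + √(145² + 4×145×18.1)]/2 = 16.2 m/s
Subgeostrophic (V < V_g = 18.1 m/s), as expected around a low.
Converting: 16.2 m/s × 1.944 = 31.6 knots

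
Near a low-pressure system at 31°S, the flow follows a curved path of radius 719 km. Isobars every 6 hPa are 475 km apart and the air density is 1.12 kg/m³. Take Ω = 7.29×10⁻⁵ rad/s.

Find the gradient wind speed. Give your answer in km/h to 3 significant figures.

44.1 km/h

Coriolis parameter at 31°S:
f = 2Ω sin φ = 2 × 7.29×10⁻⁵ × sin 31° = 7.51×10⁻⁵ s⁻¹
Pressure gradient: |∂P/∂n| = 600 Pa / 475000 m = 1.26×10⁻³ Pa/m
Geostrophic speed: V_g = |∂P/∂n|/(fρ) = 1.26×10⁻³/(7.51×10⁻⁵ × 1.12) = 15.0 m/s
Around a low, centrifugal force acts outward with Coriolis, so pressure-gradient force balances both:
(1/ρ)|∂P/∂n| = fV + V²/R  →  V² + fR·V − fR·V_g = 0
With fR = 7.51×10⁻⁵ × 719×10³ m = 54.0 m/s:
V = [−fR + √((fR)² + 4 fR V_g)]/2 = [−54.0 + √(54.0² + 4×54.0×15)]/2 = 12.2 m/s
Subgeostrophic (V < V_g = 15 m/s), as expected around a low.
Converting: 12.2 m/s × 3.6 = 44.1 km/h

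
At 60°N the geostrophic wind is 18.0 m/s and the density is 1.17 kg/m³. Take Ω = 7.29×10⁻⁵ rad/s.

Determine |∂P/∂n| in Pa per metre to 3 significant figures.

Coriolis parameter at 60°N:
f = 2Ω sin φ = 2 × 7.29×10⁻⁵ × sin 60° = 1.26×10⁻⁴ s⁻¹
Geostrophic balance rearranged: |∂P/∂n| = f ρ V_g
|∂P/∂n| = 1.26×10⁻⁴ × 1.17 × 18.0 = 2.66×10⁻³ Pa/m

2.66×10⁻³ Pa/m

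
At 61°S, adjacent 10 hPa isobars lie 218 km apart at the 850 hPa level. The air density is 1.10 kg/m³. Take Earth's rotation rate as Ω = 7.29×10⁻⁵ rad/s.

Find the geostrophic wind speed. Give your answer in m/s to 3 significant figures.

Coriolis parameter at 61°S:
f = 2Ω sin φ = 2 × 7.29×10⁻⁵ × sin 61° = 1.28×10⁻⁴ s⁻¹
Pressure gradient: |∂P/∂n| = 1000 Pa / 218000 m = 4.59×10⁻³ Pa/m
Geostrophic balance (pressure-gradient force = Coriolis force):
V_g = (1/(fρ)) |∂P/∂n| = 4.59×10⁻³ / (1.28×10⁻⁴ × 1.10) = 32.7 m/s

32.7 m/s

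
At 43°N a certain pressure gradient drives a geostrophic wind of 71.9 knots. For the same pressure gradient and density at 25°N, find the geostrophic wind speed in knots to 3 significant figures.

With the same pressure gradient and density, V_g ∝ 1/f ∝ 1/sin φ.
V₂ = V₁ · sin φ₁ / sin φ₂ = 71.9 × sin 43° / sin 25°
V₂ = 71.9 × 0.6820/0.4226 = 116 knots

116 knots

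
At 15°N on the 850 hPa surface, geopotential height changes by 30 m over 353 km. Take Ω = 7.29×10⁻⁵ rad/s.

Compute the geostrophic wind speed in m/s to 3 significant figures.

Coriolis parameter at 15°N:
f = 2Ω sin φ = 2 × 7.29×10⁻⁵ × sin 15° = 3.77×10⁻⁵ s⁻¹
Height gradient: |∂Z/∂n| = 30 m / 353000 m = 8.50×10⁻⁵
On a pressure surface, geostrophic balance gives V_g = (g/f)|∂Z/∂n|:
V_g = 9.81 × 8.50×10⁻⁵ / 3.77×10⁻⁵ = 22.1 m/s

22.1 m/s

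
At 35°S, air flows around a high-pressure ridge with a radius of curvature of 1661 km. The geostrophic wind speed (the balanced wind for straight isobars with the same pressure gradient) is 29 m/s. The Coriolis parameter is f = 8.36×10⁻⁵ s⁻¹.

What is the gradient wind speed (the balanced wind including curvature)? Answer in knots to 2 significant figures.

Around a high, pressure-gradient force acts outward with centrifugal, so Coriolis balances both:
fV = (1/ρ)|∂P/∂n| + V²/R  →  V² − fR·V + fR·V_g = 0
With fR = 8.36×10⁻⁵ × 1661×10³ m = 139 m/s:
V = [fR − √((fR)² − 4 fR V_g)]/2 = [139 − √(139² − 4×139×29)]/2 = 41.3 m/s
Supergeostrophic (V > V_g = 29 m/s), as expected around a high.
Converting: 41.3 m/s × 1.944 = 80 knots

80 knots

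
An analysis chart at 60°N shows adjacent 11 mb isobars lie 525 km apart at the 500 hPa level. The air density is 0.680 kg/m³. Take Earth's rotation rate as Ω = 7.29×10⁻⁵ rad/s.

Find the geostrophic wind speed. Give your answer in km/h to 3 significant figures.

87.8 km/h

Coriolis parameter at 60°N:
f = 2Ω sin φ = 2 × 7.29×10⁻⁵ × sin 60° = 1.26×10⁻⁴ s⁻¹
Pressure gradient: |∂P/∂n| = 1100 Pa / 525000 m = 2.10×10⁻³ Pa/m
Geostrophic balance (pressure-gradient force = Coriolis force):
V_g = (1/(fρ)) |∂P/∂n| = 2.10×10⁻³ / (1.26×10⁻⁴ × 0.680) = 24.4 m/s
Converting: 24.4 m/s × 3.6 = 87.8 km/h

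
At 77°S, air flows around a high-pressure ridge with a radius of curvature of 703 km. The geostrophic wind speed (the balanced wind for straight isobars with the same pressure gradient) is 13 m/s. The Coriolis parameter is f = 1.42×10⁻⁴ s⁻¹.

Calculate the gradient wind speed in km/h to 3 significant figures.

55.3 km/h

Around a high, pressure-gradient force acts outward with centrifugal, so Coriolis balances both:
fV = (1/ρ)|∂P/∂n| + V²/R  →  V² − fR·V + fR·V_g = 0
With fR = 1.42×10⁻⁴ × 703×10³ m = 99.8 m/s:
V = [fR − √((fR)² − 4 fR V_g)]/2 = [99.8 − √(99.8² − 4×99.8×13)]/2 = 15.4 m/s
Supergeostrophic (V > V_g = 13 m/s), as expected around a high.
Converting: 15.4 m/s × 3.6 = 55.3 km/h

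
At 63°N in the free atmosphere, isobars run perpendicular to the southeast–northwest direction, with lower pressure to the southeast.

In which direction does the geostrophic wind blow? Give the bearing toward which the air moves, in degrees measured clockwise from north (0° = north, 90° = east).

225°

The pressure-gradient force points toward the southeast (bearing 135°).
Geostrophic balance: in the Northern Hemisphere the Coriolis force deflects motion to the right, so the geostrophic wind blows 90° to the right of the pressure-gradient force (low pressure on the left).
Rotating 135° by 90° clockwise gives 225° — the wind blows toward the southwest.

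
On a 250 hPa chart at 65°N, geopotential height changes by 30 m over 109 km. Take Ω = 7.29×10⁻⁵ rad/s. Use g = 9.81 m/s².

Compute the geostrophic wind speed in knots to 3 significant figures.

39.7 knots

Coriolis parameter at 65°N:
f = 2Ω sin φ = 2 × 7.29×10⁻⁵ × sin 65° = 1.32×10⁻⁴ s⁻¹
Height gradient: |∂Z/∂n| = 30 m / 109000 m = 2.75×10⁻⁴
On a pressure surface, geostrophic balance gives V_g = (g/f)|∂Z/∂n|:
V_g = 9.81 × 2.75×10⁻⁴ / 1.32×10⁻⁴ = 20.4 m/s
Converting: 20.4 m/s × 1.944 = 39.7 knots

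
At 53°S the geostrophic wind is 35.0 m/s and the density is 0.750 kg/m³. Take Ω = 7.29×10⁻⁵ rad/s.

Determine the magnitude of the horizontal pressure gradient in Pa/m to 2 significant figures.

Coriolis parameter at 53°S:
f = 2Ω sin φ = 2 × 7.29×10⁻⁵ × sin 53° = 1.16×10⁻⁴ s⁻¹
Geostrophic balance rearranged: |∂P/∂n| = f ρ V_g
|∂P/∂n| = 1.16×10⁻⁴ × 0.750 × 35.0 = 3.06×10⁻³ Pa/m

3.1×10⁻³ Pa/m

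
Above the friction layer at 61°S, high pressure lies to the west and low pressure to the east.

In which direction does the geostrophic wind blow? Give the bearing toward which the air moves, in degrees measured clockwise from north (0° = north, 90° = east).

The pressure-gradient force points toward the east (bearing 090°).
Geostrophic balance: in the Southern Hemisphere the Coriolis force deflects motion to the left, so the geostrophic wind blows 90° to the left of the pressure-gradient force (low pressure on the right).
Rotating 090° by 90° counterclockwise gives 000° — the wind blows toward the north.

000°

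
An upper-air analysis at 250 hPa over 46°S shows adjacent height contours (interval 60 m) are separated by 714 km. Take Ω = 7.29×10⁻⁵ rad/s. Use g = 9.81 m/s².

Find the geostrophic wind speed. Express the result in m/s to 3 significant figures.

Coriolis parameter at 46°S:
f = 2Ω sin φ = 2 × 7.29×10⁻⁵ × sin 46° = 1.05×10⁻⁴ s⁻¹
Height gradient: |∂Z/∂n| = 60 m / 714000 m = 8.40×10⁻⁵
On a pressure surface, geostrophic balance gives V_g = (g/f)|∂Z/∂n|:
V_g = 9.81 × 8.40×10⁻⁵ / 1.05×10⁻⁴ = 7.86 m/s

7.86 m/s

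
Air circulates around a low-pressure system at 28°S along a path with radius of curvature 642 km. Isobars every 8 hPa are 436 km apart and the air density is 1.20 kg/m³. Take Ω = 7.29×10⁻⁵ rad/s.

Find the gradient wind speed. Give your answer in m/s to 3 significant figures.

16.3 m/s

Coriolis parameter at 28°S:
f = 2Ω sin φ = 2 × 7.29×10⁻⁵ × sin 28° = 6.84×10⁻⁵ s⁻¹
Pressure gradient: |∂P/∂n| = 800 Pa / 436000 m = 1.83×10⁻³ Pa/m
Geostrophic speed: V_g = |∂P/∂n|/(fρ) = 1.83×10⁻³/(6.84×10⁻⁵ × 1.20) = 22.3 m/s
Around a low, centrifugal force acts outward with Coriolis, so pressure-gradient force balances both:
(1/ρ)|∂P/∂n| = fV + V²/R  →  V² + fR·V − fR·V_g = 0
With fR = 6.84×10⁻⁵ × 642×10³ m = 43.9 m/s:
V = [−fR + √((fR)² + 4 fR V_g)]/2 = [−43.9 + √(43.9² + 4×43.9×22.3)]/2 = 16.3 m/s
Subgeostrophic (V < V_g = 22.3 m/s), as expected around a low.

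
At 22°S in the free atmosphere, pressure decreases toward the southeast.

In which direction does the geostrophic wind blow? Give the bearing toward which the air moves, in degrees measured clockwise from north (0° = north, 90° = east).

The pressure-gradient force points toward the southeast (bearing 135°).
Geostrophic balance: in the Southern Hemisphere the Coriolis force deflects motion to the left, so the geostrophic wind blows 90° to the left of the pressure-gradient force (low pressure on the right).
Rotating 135° by 90° counterclockwise gives 045° — the wind blows toward the northeast.

045°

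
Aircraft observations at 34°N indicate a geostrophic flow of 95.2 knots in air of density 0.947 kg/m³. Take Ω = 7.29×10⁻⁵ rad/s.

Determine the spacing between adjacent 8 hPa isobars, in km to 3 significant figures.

Coriolis parameter at 34°N:
f = 2Ω sin φ = 2 × 7.29×10⁻⁵ × sin 34° = 8.15×10⁻⁵ s⁻¹
Wind speed in SI: 95.2 knots = 49.0 m/s
Geostrophic balance rearranged: |∂P/∂n| = f ρ V_g
|∂P/∂n| = 8.15×10⁻⁵ × 0.947 × 49.0 = 3.78×10⁻³ Pa/m
Isobar spacing: Δn = ΔP/|∂P/∂n| = 800 Pa / 3.78×10⁻³ Pa/m = 211566 m ≈ 212 km

212 km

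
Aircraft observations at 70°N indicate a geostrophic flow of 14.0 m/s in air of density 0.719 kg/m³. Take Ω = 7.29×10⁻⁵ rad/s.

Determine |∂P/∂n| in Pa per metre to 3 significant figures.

Coriolis parameter at 70°N:
f = 2Ω sin φ = 2 × 7.29×10⁻⁵ × sin 70° = 1.37×10⁻⁴ s⁻¹
Geostrophic balance rearranged: |∂P/∂n| = f ρ V_g
|∂P/∂n| = 1.37×10⁻⁴ × 0.719 × 14.0 = 1.38×10⁻³ Pa/m

1.38×10⁻³ Pa/m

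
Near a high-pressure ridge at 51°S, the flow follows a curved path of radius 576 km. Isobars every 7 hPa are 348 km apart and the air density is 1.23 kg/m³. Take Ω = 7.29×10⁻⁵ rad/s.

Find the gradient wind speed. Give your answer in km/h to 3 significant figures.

77.6 km/h

Coriolis parameter at 51°S:
f = 2Ω sin φ = 2 × 7.29×10⁻⁵ × sin 51° = 1.13×10⁻⁴ s⁻¹
Pressure gradient: |∂P/∂n| = 700 Pa / 348000 m = 2.01×10⁻³ Pa/m
Geostrophic speed: V_g = |∂P/∂n|/(fρ) = 2.01×10⁻³/(1.13×10⁻⁴ × 1.23) = 14.4 m/s
Around a high, pressure-gradient force acts outward with centrifugal, so Coriolis balances both:
fV = (1/ρ)|∂P/∂n| + V²/R  →  V² − fR·V + fR·V_g = 0
With fR = 1.13×10⁻⁴ × 576×10³ m = 65.3 m/s:
V = [fR − √((fR)² − 4 fR V_g)]/2 = [65.3 − √(65.3² − 4×65.3×14.4)]/2 = 21.5 m/s
Supergeostrophic (V > V_g = 14.4 m/s), as expected around a high.
Converting: 21.5 m/s × 3.6 = 77.6 km/h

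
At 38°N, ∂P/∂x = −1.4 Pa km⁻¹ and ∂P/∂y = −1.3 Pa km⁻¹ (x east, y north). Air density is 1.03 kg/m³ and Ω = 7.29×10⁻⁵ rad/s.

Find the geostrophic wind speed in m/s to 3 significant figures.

20.7 m/s

Coriolis parameter at 38°N:
f = 2Ω sin φ = 2 × 7.29×10⁻⁵ × sin 38° = 8.98×10⁻⁵ s⁻¹
Component geostrophic relations (x east, y north):
u_g = −(1/(fρ)) ∂P/∂y,  v_g = (1/(fρ)) ∂P/∂x
u_g = −(−1.3×10⁻³)/(8.98×10⁻⁵ × 1.03) = 14.1 m/s;  v_g = (−1.4×10⁻³)/(8.98×10⁻⁵ × 1.03) = −15.1 m/s
|V_g| = √(u_g² + v_g²) = 20.7 m/s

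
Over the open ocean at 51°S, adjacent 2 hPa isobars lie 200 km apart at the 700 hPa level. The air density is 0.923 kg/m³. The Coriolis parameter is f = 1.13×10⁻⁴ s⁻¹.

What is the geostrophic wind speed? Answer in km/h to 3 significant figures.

34.5 km/h

Pressure gradient: |∂P/∂n| = 200 Pa / 200000 m = 1.00×10⁻³ Pa/m
Geostrophic balance (pressure-gradient force = Coriolis force):
V_g = (1/(fρ)) |∂P/∂n| = 1.00×10⁻³ / (1.13×10⁻⁴ × 0.923) = 9.59 m/s
Converting: 9.59 m/s × 3.6 = 34.5 km/h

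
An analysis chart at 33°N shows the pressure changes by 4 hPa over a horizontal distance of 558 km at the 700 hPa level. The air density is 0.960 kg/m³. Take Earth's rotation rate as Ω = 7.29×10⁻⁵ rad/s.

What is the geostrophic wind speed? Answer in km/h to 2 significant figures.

34 km/h

Coriolis parameter at 33°N:
f = 2Ω sin φ = 2 × 7.29×10⁻⁵ × sin 33° = 7.94×10⁻⁵ s⁻¹
Pressure gradient: |∂P/∂n| = 400 Pa / 558000 m = 7.17×10⁻⁴ Pa/m
Geostrophic balance (pressure-gradient force = Coriolis force):
V_g = (1/(fρ)) |∂P/∂n| = 7.17×10⁻⁴ / (7.94×10⁻⁵ × 0.960) = 9.40 m/s
Converting: 9.40 m/s × 3.6 = 34 km/h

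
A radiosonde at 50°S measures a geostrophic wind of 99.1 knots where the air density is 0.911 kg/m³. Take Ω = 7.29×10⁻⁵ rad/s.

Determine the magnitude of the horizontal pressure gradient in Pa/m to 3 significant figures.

Coriolis parameter at 50°S:
f = 2Ω sin φ = 2 × 7.29×10⁻⁵ × sin 50° = 1.12×10⁻⁴ s⁻¹
Wind speed in SI: 99.1 knots = 51.0 m/s
Geostrophic balance rearranged: |∂P/∂n| = f ρ V_g
|∂P/∂n| = 1.12×10⁻⁴ × 0.911 × 51.0 = 5.19×10⁻³ Pa/m

5.19×10⁻³ Pa/m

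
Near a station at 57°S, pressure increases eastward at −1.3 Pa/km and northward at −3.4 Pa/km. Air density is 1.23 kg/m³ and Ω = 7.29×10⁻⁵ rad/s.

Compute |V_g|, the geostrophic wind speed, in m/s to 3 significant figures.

Coriolis parameter at 57°S:
f = 2Ω sin φ = 2 × 7.29×10⁻⁵ × sin 57° = 1.22×10⁻⁴ s⁻¹
In the Southern Hemisphere f is negative: f = −1.22×10⁻⁴ s⁻¹.
Component geostrophic relations (x east, y north):
u_g = −(1/(fρ)) ∂P/∂y,  v_g = (1/(fρ)) ∂P/∂x
u_g = −(−3.4×10⁻³)/(−1.22×10⁻⁴ × 1.23) = −22.6 m/s;  v_g = (−1.3×10⁻³)/(−1.22×10⁻⁴ × 1.23) = 8.64 m/s
|V_g| = √(u_g² + v_g²) = 24.2 m/s

24.2 m/s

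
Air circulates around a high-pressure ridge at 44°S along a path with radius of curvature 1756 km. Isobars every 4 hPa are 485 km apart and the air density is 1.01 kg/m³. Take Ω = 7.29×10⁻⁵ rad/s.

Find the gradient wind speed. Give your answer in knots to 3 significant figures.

16.5 knots

Coriolis parameter at 44°S:
f = 2Ω sin φ = 2 × 7.29×10⁻⁵ × sin 44° = 1.01×10⁻⁴ s⁻¹
Pressure gradient: |∂P/∂n| = 400 Pa / 485000 m = 8.25×10⁻⁴ Pa/m
Geostrophic speed: V_g = |∂P/∂n|/(fρ) = 8.25×10⁻⁴/(1.01×10⁻⁴ × 1.01) = 8.06 m/s
Around a high, pressure-gradient force acts outward with centrifugal, so Coriolis balances both:
fV = (1/ρ)|∂P/∂n| + V²/R  →  V² − fR·V + fR·V_g = 0
With fR = 1.01×10⁻⁴ × 1756×10³ m = 178 m/s:
V = [fR − √((fR)² − 4 fR V_g)]/2 = [178 − √(178² − 4×178×8.06)]/2 = 8.47 m/s
Supergeostrophic (V > V_g = 8.06 m/s), as expected around a high.
Converting: 8.47 m/s × 1.944 = 16.5 knots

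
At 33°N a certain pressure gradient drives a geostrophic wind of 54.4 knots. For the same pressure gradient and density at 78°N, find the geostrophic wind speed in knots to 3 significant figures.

30.3 knots

With the same pressure gradient and density, V_g ∝ 1/f ∝ 1/sin φ.
V₂ = V₁ · sin φ₁ / sin φ₂ = 54.4 × sin 33° / sin 78°
V₂ = 54.4 × 0.5446/0.9781 = 30.3 knots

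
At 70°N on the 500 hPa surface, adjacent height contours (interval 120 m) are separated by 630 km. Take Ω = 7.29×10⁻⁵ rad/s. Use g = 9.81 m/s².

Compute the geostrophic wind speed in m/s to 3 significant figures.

Coriolis parameter at 70°N:
f = 2Ω sin φ = 2 × 7.29×10⁻⁵ × sin 70° = 1.37×10⁻⁴ s⁻¹
Height gradient: |∂Z/∂n| = 120 m / 630000 m = 1.90×10⁻⁴
On a pressure surface, geostrophic balance gives V_g = (g/f)|∂Z/∂n|:
V_g = 9.81 × 1.90×10⁻⁴ / 1.37×10⁻⁴ = 13.6 m/s

13.6 m/s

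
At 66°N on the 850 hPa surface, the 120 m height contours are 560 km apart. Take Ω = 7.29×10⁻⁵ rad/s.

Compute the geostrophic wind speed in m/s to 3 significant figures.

15.8 m/s

Coriolis parameter at 66°N:
f = 2Ω sin φ = 2 × 7.29×10⁻⁵ × sin 66° = 1.33×10⁻⁴ s⁻¹
Height gradient: |∂Z/∂n| = 120 m / 560000 m = 2.14×10⁻⁴
On a pressure surface, geostrophic balance gives V_g = (g/f)|∂Z/∂n|:
V_g = 9.81 × 2.14×10⁻⁴ / 1.33×10⁻⁴ = 15.8 m/s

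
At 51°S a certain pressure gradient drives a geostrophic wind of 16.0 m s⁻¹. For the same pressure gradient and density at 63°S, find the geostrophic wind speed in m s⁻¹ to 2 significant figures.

With the same pressure gradient and density, V_g ∝ 1/f ∝ 1/sin φ.
V₂ = V₁ · sin φ₁ / sin φ₂ = 16.0 × sin 51° / sin 63°
V₂ = 16.0 × 0.7771/0.8910 = 14 m s⁻¹

14 m s⁻¹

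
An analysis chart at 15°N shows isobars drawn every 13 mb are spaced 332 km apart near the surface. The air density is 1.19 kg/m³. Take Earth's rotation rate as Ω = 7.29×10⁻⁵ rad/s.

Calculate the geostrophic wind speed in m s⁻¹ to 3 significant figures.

87.2 m s⁻¹

Coriolis parameter at 15°N:
f = 2Ω sin φ = 2 × 7.29×10⁻⁵ × sin 15° = 3.77×10⁻⁵ s⁻¹
Pressure gradient: |∂P/∂n| = 1300 Pa / 332000 m = 3.92×10⁻³ Pa/m
Geostrophic balance (pressure-gradient force = Coriolis force):
V_g = (1/(fρ)) |∂P/∂n| = 3.92×10⁻³ / (3.77×10⁻⁵ × 1.19) = 87.2 m/s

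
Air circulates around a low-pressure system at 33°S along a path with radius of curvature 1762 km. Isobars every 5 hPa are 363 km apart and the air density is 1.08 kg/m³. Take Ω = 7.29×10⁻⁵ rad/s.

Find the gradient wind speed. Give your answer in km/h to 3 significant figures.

52.4 km/h

Coriolis parameter at 33°S:
f = 2Ω sin φ = 2 × 7.29×10⁻⁵ × sin 33° = 7.94×10⁻⁵ s⁻¹
Pressure gradient: |∂P/∂n| = 500 Pa / 363000 m = 1.38×10⁻³ Pa/m
Geostrophic speed: V_g = |∂P/∂n|/(fρ) = 1.38×10⁻³/(7.94×10⁻⁵ × 1.08) = 16.1 m/s
Around a low, centrifugal force acts outward with Coriolis, so pressure-gradient force balances both:
(1/ρ)|∂P/∂n| = fV + V²/R  →  V² + fR·V − fR·V_g = 0
With fR = 7.94×10⁻⁵ × 1762×10³ m = 140 m/s:
V = [−fR + √((fR)² + 4 fR V_g)]/2 = [−140 + √(140² + 4×140×16.1)]/2 = 14.5 m/s
Subgeostrophic (V < V_g = 16.1 m/s), as expected around a low.
Converting: 14.5 m/s × 3.6 = 52.4 km/h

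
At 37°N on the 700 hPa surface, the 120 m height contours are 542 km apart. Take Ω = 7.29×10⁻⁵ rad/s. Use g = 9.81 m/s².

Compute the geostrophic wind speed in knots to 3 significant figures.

Coriolis parameter at 37°N:
f = 2Ω sin φ = 2 × 7.29×10⁻⁵ × sin 37° = 8.77×10⁻⁵ s⁻¹
Height gradient: |∂Z/∂n| = 120 m / 542000 m = 2.21×10⁻⁴
On a pressure surface, geostrophic balance gives V_g = (g/f)|∂Z/∂n|:
V_g = 9.81 × 2.21×10⁻⁴ / 8.77×10⁻⁵ = 24.8 m/s
Converting: 24.8 m/s × 1.944 = 48.1 knots

48.1 knots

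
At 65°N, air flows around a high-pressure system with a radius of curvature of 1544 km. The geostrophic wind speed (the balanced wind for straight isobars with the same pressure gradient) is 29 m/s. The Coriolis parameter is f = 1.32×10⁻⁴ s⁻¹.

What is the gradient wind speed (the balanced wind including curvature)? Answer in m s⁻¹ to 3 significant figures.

Around a high, pressure-gradient force acts outward with centrifugal, so Coriolis balances both:
fV = (1/ρ)|∂P/∂n| + V²/R  →  V² − fR·V + fR·V_g = 0
With fR = 1.32×10⁻⁴ × 1544×10³ m = 204 m/s:
V = [fR − √((fR)² − 4 fR V_g)]/2 = [204 − √(204² − 4×204×29)]/2 = 35 m/s
Supergeostrophic (V > V_g = 29 m/s), as expected around a high.

35.0 m s⁻¹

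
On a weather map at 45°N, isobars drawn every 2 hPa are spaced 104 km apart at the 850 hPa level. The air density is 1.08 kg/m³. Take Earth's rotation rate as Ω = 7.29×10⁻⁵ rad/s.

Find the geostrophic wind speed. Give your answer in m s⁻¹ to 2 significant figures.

17 m s⁻¹

Coriolis parameter at 45°N:
f = 2Ω sin φ = 2 × 7.29×10⁻⁵ × sin 45° = 1.03×10⁻⁴ s⁻¹
Pressure gradient: |∂P/∂n| = 200 Pa / 104000 m = 1.92×10⁻³ Pa/m
Geostrophic balance (pressure-gradient force = Coriolis force):
V_g = (1/(fρ)) |∂P/∂n| = 1.92×10⁻³ / (1.03×10⁻⁴ × 1.08) = 17.3 m/s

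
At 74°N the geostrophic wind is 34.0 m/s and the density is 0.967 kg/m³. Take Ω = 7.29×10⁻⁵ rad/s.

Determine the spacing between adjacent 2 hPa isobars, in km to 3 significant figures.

Coriolis parameter at 74°N:
f = 2Ω sin φ = 2 × 7.29×10⁻⁵ × sin 74° = 1.40×10⁻⁴ s⁻¹
Geostrophic balance rearranged: |∂P/∂n| = f ρ V_g
|∂P/∂n| = 1.40×10⁻⁴ × 0.967 × 34.0 = 4.61×10⁻³ Pa/m
Isobar spacing: Δn = ΔP/|∂P/∂n| = 200 Pa / 4.61×10⁻³ Pa/m = 43404 m ≈ 43.4 km

43.4 km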